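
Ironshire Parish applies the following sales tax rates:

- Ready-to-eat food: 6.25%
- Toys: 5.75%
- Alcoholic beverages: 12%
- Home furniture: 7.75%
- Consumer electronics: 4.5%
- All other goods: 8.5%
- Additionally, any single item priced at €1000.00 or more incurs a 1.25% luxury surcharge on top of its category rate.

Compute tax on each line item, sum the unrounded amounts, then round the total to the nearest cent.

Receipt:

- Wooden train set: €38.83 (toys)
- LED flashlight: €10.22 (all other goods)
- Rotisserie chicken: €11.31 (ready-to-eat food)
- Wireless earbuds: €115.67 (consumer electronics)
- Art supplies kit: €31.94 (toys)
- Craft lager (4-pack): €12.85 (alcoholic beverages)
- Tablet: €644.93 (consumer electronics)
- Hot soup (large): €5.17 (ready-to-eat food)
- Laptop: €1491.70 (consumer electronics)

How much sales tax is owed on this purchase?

Wooden train set €38.83: toys → 5.75% → €2.232725
LED flashlight €10.22: all other goods → 8.5% → €0.8687
Rotisserie chicken €11.31: ready-to-eat food → 6.25% → €0.706875
Wireless earbuds €115.67: consumer electronics → 4.5% → €5.20515
Art supplies kit €31.94: toys → 5.75% → €1.83655
Craft lager (4-pack) €12.85: alcoholic beverages → 12% → €1.542
Tablet €644.93: consumer electronics → 4.5% → €29.02185
Hot soup (large) €5.17: ready-to-eat food → 6.25% → €0.323125
Laptop €1491.70: consumer electronics → 4.5% + 1.25% surcharge = 5.75% → €85.77275
Unrounded tax sum = €127.509725 → €127.51

€127.51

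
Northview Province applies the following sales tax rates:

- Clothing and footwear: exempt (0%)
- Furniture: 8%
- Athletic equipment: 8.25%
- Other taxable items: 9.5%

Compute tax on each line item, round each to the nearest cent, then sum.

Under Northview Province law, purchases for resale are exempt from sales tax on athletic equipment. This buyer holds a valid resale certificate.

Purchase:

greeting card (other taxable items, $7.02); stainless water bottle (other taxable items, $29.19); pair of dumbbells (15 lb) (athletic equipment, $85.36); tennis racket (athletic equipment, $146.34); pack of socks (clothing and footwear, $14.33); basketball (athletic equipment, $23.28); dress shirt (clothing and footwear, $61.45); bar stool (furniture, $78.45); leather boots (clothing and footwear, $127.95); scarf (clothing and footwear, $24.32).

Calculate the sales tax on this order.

$9.72

Greeting card $7.02: other taxable items → 9.5% → $0.67
Stainless water bottle $29.19: other taxable items → 9.5% → $2.77
Pair of dumbbells (15 lb) $85.36: athletic equipment, buyer-exempt → 0% → $0.00
Tennis racket $146.34: athletic equipment, buyer-exempt → 0% → $0.00
Pack of socks $14.33: clothing and footwear → 0% → $0.00
Basketball $23.28: athletic equipment, buyer-exempt → 0% → $0.00
Dress shirt $61.45: clothing and footwear → 0% → $0.00
Bar stool $78.45: furniture → 8% → $6.28
Leather boots $127.95: clothing and footwear → 0% → $0.00
Scarf $24.32: clothing and footwear → 0% → $0.00
Total tax = $0.67 + $2.77 + $6.28 = $9.72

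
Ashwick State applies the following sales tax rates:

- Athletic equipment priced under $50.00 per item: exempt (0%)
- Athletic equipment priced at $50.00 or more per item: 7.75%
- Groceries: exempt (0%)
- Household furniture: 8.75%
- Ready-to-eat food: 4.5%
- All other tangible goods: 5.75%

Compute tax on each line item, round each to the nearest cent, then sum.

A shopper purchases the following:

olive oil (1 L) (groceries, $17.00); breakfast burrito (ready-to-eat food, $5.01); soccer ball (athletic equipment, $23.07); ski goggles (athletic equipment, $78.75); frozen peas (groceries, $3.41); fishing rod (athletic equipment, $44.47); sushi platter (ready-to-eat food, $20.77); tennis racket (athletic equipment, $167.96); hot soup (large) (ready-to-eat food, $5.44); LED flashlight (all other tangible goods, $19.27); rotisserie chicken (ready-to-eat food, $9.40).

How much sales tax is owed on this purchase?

Olive oil (1 L) $17.00: groceries → 0% → $0.00
Breakfast burrito $5.01: ready-to-eat food → 4.5% → $0.23
Soccer ball $23.07: athletic equipment, under $50.00 → 0% → $0.00
Ski goggles $78.75: athletic equipment, $50.00 or more → 7.75% → $6.10
Frozen peas $3.41: groceries → 0% → $0.00
Fishing rod $44.47: athletic equipment, under $50.00 → 0% → $0.00
Sushi platter $20.77: ready-to-eat food → 4.5% → $0.93
Tennis racket $167.96: athletic equipment, $50.00 or more → 7.75% → $13.02
Hot soup (large) $5.44: ready-to-eat food → 4.5% → $0.24
LED flashlight $19.27: all other tangible goods → 5.75% → $1.11
Rotisserie chicken $9.40: ready-to-eat food → 4.5% → $0.42
Total tax = $0.23 + $6.10 + $0.93 + $13.02 + $0.24 + $1.11 + $0.42 = $22.05

$22.05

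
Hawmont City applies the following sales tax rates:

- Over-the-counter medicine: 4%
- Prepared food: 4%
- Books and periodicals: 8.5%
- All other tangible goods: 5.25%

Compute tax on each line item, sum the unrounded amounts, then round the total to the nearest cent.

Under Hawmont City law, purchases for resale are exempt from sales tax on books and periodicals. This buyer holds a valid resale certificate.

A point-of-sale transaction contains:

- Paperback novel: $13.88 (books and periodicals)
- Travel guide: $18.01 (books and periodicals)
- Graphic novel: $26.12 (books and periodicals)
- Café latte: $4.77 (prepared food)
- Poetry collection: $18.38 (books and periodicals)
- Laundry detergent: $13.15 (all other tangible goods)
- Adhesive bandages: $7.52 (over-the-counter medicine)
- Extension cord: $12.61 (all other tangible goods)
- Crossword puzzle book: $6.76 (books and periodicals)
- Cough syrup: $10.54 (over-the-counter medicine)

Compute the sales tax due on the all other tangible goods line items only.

$1.35

Laundry detergent $13.15: all other tangible goods → 5.25% → $0.690375
Extension cord $12.61: all other tangible goods → 5.25% → $0.662025
Tax on all other tangible goods: unrounded sum = $1.3524 → $1.35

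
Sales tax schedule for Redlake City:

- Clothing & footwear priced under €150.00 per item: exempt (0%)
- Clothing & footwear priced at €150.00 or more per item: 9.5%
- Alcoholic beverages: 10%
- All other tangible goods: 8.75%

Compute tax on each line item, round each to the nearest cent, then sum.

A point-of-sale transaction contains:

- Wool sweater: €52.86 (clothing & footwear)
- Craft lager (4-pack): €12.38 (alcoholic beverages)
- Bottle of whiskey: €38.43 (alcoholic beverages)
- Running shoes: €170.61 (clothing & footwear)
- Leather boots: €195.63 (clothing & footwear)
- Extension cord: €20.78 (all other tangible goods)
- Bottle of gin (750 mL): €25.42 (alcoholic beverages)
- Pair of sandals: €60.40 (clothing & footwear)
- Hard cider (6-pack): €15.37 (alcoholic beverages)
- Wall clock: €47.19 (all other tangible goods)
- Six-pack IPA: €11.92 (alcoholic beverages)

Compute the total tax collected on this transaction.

Wool sweater €52.86: clothing & footwear, under €150.00 → 0% → €0.00
Craft lager (4-pack) €12.38: alcoholic beverages → 10% → €1.24
Bottle of whiskey €38.43: alcoholic beverages → 10% → €3.84
Running shoes €170.61: clothing & footwear, €150.00 or more → 9.5% → €16.21
Leather boots €195.63: clothing & footwear, €150.00 or more → 9.5% → €18.58
Extension cord €20.78: all other tangible goods → 8.75% → €1.82
Bottle of gin (750 mL) €25.42: alcoholic beverages → 10% → €2.54
Pair of sandals €60.40: clothing & footwear, under €150.00 → 0% → €0.00
Hard cider (6-pack) €15.37: alcoholic beverages → 10% → €1.54
Wall clock €47.19: all other tangible goods → 8.75% → €4.13
Six-pack IPA €11.92: alcoholic beverages → 10% → €1.19
Total tax = €1.24 + €3.84 + €16.21 + €18.58 + €1.82 + €2.54 + €1.54 + €4.13 + €1.19 = €51.09

€51.09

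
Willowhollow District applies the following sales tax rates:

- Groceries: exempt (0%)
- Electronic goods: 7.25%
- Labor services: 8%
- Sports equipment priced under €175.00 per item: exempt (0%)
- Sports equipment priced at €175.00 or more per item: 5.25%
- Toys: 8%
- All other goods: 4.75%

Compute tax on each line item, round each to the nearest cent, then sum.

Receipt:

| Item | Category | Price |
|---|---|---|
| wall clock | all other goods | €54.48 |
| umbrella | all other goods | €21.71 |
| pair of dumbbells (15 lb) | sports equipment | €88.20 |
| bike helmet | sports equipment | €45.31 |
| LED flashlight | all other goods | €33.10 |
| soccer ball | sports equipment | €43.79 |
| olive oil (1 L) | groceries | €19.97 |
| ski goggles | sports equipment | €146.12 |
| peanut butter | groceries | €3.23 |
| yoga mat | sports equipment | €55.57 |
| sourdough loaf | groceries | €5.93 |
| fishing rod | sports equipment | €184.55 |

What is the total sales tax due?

€14.88

Wall clock €54.48: all other goods → 4.75% → €2.59
Umbrella €21.71: all other goods → 4.75% → €1.03
Pair of dumbbells (15 lb) €88.20: sports equipment, under €175.00 → 0% → €0.00
Bike helmet €45.31: sports equipment, under €175.00 → 0% → €0.00
LED flashlight €33.10: all other goods → 4.75% → €1.57
Soccer ball €43.79: sports equipment, under €175.00 → 0% → €0.00
Olive oil (1 L) €19.97: groceries → 0% → €0.00
Ski goggles €146.12: sports equipment, under €175.00 → 0% → €0.00
Peanut butter €3.23: groceries → 0% → €0.00
Yoga mat €55.57: sports equipment, under €175.00 → 0% → €0.00
Sourdough loaf €5.93: groceries → 0% → €0.00
Fishing rod €184.55: sports equipment, €175.00 or more → 5.25% → €9.69
Total tax = €2.59 + €1.03 + €1.57 + €9.69 = €14.88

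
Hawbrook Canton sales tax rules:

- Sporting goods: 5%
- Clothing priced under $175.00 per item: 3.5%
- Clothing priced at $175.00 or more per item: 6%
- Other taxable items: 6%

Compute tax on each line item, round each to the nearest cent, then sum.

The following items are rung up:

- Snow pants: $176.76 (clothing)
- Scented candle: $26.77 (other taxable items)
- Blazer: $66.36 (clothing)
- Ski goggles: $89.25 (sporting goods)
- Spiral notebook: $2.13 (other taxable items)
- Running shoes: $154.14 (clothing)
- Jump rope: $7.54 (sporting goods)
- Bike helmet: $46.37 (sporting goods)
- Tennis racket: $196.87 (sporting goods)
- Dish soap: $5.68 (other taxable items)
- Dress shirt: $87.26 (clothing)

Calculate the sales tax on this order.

$40.45

Snow pants $176.76: clothing, $175.00 or more → 6% → $10.61
Scented candle $26.77: other taxable items → 6% → $1.61
Blazer $66.36: clothing, under $175.00 → 3.5% → $2.32
Ski goggles $89.25: sporting goods → 5% → $4.46
Spiral notebook $2.13: other taxable items → 6% → $0.13
Running shoes $154.14: clothing, under $175.00 → 3.5% → $5.39
Jump rope $7.54: sporting goods → 5% → $0.38
Bike helmet $46.37: sporting goods → 5% → $2.32
Tennis racket $196.87: sporting goods → 5% → $9.84
Dish soap $5.68: other taxable items → 6% → $0.34
Dress shirt $87.26: clothing, under $175.00 → 3.5% → $3.05
Total tax = $10.61 + $1.61 + $2.32 + $4.46 + $0.13 + $5.39 + $0.38 + $2.32 + $9.84 + $0.34 + $3.05 = $40.45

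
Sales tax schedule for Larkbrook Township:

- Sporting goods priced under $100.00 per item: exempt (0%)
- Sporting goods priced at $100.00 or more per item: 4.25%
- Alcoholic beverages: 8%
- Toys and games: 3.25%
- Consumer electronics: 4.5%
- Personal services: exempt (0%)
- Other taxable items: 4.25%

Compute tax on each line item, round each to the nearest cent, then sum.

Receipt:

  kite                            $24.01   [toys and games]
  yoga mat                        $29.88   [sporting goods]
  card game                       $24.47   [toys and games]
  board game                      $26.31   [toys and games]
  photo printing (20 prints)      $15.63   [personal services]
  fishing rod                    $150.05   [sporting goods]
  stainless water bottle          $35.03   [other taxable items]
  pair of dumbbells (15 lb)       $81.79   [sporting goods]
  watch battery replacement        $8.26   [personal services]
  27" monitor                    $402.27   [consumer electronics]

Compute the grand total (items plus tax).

Kite $24.01: toys and games → 3.25% → $0.78
Yoga mat $29.88: sporting goods, under $100.00 → 0% → $0.00
Card game $24.47: toys and games → 3.25% → $0.80
Board game $26.31: toys and games → 3.25% → $0.86
Photo printing (20 prints) $15.63: personal services → 0% → $0.00
Fishing rod $150.05: sporting goods, $100.00 or more → 4.25% → $6.38
Stainless water bottle $35.03: other taxable items → 4.25% → $1.49
Pair of dumbbells (15 lb) $81.79: sporting goods, under $100.00 → 0% → $0.00
Watch battery replacement $8.26: personal services → 0% → $0.00
27" monitor $402.27: consumer electronics → 4.5% → $18.10
Subtotal = $797.70; tax = $28.41; total due = $826.11

$826.11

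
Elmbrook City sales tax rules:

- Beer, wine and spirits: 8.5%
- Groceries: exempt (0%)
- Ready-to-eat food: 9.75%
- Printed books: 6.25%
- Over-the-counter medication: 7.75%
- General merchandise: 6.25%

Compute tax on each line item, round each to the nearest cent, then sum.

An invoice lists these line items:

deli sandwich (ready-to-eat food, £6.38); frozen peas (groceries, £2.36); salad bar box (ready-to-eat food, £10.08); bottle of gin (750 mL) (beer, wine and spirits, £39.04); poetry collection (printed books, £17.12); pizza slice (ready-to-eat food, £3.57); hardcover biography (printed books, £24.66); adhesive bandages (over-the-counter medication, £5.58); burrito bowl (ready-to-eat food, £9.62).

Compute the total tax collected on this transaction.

Deli sandwich £6.38: ready-to-eat food → 9.75% → £0.62
Frozen peas £2.36: groceries → 0% → £0.00
Salad bar box £10.08: ready-to-eat food → 9.75% → £0.98
Bottle of gin (750 mL) £39.04: beer, wine and spirits → 8.5% → £3.32
Poetry collection £17.12: printed books → 6.25% → £1.07
Pizza slice £3.57: ready-to-eat food → 9.75% → £0.35
Hardcover biography £24.66: printed books → 6.25% → £1.54
Adhesive bandages £5.58: over-the-counter medication → 7.75% → £0.43
Burrito bowl £9.62: ready-to-eat food → 9.75% → £0.94
Total tax = £0.62 + £0.98 + £3.32 + £1.07 + £0.35 + £1.54 + £0.43 + £0.94 = £9.25

£9.25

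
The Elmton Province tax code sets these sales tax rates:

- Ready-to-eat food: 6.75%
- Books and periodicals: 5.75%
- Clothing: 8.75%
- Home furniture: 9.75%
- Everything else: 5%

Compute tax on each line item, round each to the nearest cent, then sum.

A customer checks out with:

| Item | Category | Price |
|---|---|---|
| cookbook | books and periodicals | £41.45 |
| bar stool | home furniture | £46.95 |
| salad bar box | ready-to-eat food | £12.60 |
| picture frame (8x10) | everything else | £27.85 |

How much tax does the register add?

Cookbook £41.45: books and periodicals → 5.75% → £2.38
Bar stool £46.95: home furniture → 9.75% → £4.58
Salad bar box £12.60: ready-to-eat food → 6.75% → £0.85
Picture frame (8x10) £27.85: everything else → 5% → £1.39
Total tax = £2.38 + £4.58 + £0.85 + £1.39 = £9.20

£9.20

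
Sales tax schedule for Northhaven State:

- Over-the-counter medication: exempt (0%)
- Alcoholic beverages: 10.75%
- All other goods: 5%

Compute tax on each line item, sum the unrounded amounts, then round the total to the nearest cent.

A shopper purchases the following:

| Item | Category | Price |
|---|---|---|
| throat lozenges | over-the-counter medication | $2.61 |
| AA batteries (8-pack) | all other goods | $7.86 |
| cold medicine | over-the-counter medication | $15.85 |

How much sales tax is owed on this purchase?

Throat lozenges $2.61: over-the-counter medication → 0% → $0.00
AA batteries (8-pack) $7.86: all other goods → 5% → $0.393
Cold medicine $15.85: over-the-counter medication → 0% → $0.00
Unrounded tax sum = $0.393 → $0.39

$0.39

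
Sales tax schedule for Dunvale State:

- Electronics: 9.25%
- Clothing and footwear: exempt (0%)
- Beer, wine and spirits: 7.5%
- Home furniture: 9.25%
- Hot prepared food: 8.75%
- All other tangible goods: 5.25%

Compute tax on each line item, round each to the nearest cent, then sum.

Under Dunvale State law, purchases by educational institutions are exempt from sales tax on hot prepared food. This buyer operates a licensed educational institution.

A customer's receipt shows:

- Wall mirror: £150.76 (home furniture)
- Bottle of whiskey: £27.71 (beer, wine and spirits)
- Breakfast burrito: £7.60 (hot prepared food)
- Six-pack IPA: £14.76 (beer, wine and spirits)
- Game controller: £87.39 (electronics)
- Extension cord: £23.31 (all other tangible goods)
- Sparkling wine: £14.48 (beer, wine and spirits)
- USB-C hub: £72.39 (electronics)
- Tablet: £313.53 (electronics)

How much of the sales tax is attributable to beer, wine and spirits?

£4.28

Bottle of whiskey £27.71: beer, wine and spirits → 7.5% → £2.08
Six-pack IPA £14.76: beer, wine and spirits → 7.5% → £1.11
Sparkling wine £14.48: beer, wine and spirits → 7.5% → £1.09
Tax on beer, wine and spirits = £2.08 + £1.11 + £1.09 = £4.28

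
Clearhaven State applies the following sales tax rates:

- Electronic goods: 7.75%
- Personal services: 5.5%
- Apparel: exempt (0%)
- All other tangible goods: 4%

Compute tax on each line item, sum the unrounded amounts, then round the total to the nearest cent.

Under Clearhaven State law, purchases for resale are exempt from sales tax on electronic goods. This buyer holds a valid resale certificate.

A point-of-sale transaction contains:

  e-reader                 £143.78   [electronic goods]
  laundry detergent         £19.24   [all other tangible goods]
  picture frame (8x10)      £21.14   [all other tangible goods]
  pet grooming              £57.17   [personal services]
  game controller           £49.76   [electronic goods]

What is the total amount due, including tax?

E-reader £143.78: electronic goods, buyer-exempt → 0% → £0.00
Laundry detergent £19.24: all other tangible goods → 4% → £0.7696
Picture frame (8x10) £21.14: all other tangible goods → 4% → £0.8456
Pet grooming £57.17: personal services → 5.5% → £3.14435
Game controller £49.76: electronic goods, buyer-exempt → 0% → £0.00
Subtotal = £291.09; unrounded tax = £4.75955 → £4.76; total due = £295.85

£295.85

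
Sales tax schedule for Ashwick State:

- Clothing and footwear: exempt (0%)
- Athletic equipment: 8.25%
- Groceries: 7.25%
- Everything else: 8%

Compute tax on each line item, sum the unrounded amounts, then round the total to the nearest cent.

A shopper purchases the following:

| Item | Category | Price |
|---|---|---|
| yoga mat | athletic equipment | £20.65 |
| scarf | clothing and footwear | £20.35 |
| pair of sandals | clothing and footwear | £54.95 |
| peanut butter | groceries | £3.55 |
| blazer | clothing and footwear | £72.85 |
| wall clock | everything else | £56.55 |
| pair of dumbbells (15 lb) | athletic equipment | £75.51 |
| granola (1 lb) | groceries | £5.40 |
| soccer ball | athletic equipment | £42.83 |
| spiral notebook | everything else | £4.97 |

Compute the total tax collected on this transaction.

£17.04

Yoga mat £20.65: athletic equipment → 8.25% → £1.703625
Scarf £20.35: clothing and footwear → 0% → £0.00
Pair of sandals £54.95: clothing and footwear → 0% → £0.00
Peanut butter £3.55: groceries → 7.25% → £0.257375
Blazer £72.85: clothing and footwear → 0% → £0.00
Wall clock £56.55: everything else → 8% → £4.524
Pair of dumbbells (15 lb) £75.51: athletic equipment → 8.25% → £6.229575
Granola (1 lb) £5.40: groceries → 7.25% → £0.3915
Soccer ball £42.83: athletic equipment → 8.25% → £3.533475
Spiral notebook £4.97: everything else → 8% → £0.3976
Unrounded tax sum = £17.03715 → £17.04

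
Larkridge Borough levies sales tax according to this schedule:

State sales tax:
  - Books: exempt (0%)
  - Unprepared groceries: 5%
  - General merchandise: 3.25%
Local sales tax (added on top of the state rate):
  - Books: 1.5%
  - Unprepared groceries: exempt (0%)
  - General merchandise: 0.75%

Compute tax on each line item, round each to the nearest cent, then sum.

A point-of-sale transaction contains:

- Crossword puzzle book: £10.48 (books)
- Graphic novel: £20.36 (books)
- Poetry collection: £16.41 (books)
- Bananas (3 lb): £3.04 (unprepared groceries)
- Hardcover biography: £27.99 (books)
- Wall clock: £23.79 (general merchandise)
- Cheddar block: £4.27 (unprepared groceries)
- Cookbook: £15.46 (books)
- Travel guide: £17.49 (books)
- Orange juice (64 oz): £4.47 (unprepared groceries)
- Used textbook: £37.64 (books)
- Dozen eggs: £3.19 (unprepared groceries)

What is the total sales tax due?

Crossword puzzle book £10.48: books → 0% + 1.5% local = 1.5% → £0.16
Graphic novel £20.36: books → 0% + 1.5% local = 1.5% → £0.31
Poetry collection £16.41: books → 0% + 1.5% local = 1.5% → £0.25
Bananas (3 lb) £3.04: unprepared groceries → 5% + 0% local = 5% → £0.15
Hardcover biography £27.99: books → 0% + 1.5% local = 1.5% → £0.42
Wall clock £23.79: general merchandise → 3.25% + 0.75% local = 4% → £0.95
Cheddar block £4.27: unprepared groceries → 5% + 0% local = 5% → £0.21
Cookbook £15.46: books → 0% + 1.5% local = 1.5% → £0.23
Travel guide £17.49: books → 0% + 1.5% local = 1.5% → £0.26
Orange juice (64 oz) £4.47: unprepared groceries → 5% + 0% local = 5% → £0.22
Used textbook £37.64: books → 0% + 1.5% local = 1.5% → £0.56
Dozen eggs £3.19: unprepared groceries → 5% + 0% local = 5% → £0.16
Total tax = £0.16 + £0.31 + £0.25 + £0.15 + £0.42 + £0.95 + £0.21 + £0.23 + £0.26 + £0.22 + £0.56 + £0.16 = £3.88

£3.88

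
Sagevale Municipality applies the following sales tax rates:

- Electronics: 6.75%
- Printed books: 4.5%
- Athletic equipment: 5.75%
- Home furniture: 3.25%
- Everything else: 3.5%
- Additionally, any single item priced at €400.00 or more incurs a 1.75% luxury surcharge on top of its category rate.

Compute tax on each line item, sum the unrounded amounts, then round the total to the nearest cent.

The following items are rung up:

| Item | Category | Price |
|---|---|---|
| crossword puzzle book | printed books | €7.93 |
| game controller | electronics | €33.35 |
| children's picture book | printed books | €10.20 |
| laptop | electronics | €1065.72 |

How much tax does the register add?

€93.65

Crossword puzzle book €7.93: printed books → 4.5% → €0.35685
Game controller €33.35: electronics → 6.75% → €2.251125
Children's picture book €10.20: printed books → 4.5% → €0.459
Laptop €1065.72: electronics → 6.75% + 1.75% surcharge = 8.5% → €90.5862
Unrounded tax sum = €93.653175 → €93.65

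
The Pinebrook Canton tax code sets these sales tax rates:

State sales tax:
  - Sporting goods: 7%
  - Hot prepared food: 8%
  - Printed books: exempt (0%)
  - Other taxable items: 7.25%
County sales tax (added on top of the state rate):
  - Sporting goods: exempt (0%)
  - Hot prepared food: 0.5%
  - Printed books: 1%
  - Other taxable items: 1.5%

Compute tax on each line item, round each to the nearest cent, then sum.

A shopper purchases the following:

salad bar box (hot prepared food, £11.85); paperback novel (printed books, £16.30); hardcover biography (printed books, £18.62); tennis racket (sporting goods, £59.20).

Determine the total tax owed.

Salad bar box £11.85: hot prepared food → 8% + 0.5% county = 8.5% → £1.01
Paperback novel £16.30: printed books → 0% + 1% county = 1% → £0.16
Hardcover biography £18.62: printed books → 0% + 1% county = 1% → £0.19
Tennis racket £59.20: sporting goods → 7% + 0% county = 7% → £4.14
Total tax = £1.01 + £0.16 + £0.19 + £4.14 = £5.50

£5.50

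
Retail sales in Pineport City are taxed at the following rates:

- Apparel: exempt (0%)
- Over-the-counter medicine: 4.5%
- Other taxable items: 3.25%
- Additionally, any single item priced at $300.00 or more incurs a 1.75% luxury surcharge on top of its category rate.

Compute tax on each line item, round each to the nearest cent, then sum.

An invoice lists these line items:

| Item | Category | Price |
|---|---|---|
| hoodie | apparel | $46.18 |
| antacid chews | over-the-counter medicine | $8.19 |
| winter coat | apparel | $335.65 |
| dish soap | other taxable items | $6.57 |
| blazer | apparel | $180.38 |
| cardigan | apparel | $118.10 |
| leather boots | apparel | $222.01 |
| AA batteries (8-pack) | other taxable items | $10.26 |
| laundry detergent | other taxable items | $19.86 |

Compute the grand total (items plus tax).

Hoodie $46.18: apparel → 0% → $0.00
Antacid chews $8.19: over-the-counter medicine → 4.5% → $0.37
Winter coat $335.65: apparel → 0% + 1.75% surcharge = 1.75% → $5.87
Dish soap $6.57: other taxable items → 3.25% → $0.21
Blazer $180.38: apparel → 0% → $0.00
Cardigan $118.10: apparel → 0% → $0.00
Leather boots $222.01: apparel → 0% → $0.00
AA batteries (8-pack) $10.26: other taxable items → 3.25% → $0.33
Laundry detergent $19.86: other taxable items → 3.25% → $0.65
Subtotal = $947.20; tax = $7.43; total due = $954.63

$954.63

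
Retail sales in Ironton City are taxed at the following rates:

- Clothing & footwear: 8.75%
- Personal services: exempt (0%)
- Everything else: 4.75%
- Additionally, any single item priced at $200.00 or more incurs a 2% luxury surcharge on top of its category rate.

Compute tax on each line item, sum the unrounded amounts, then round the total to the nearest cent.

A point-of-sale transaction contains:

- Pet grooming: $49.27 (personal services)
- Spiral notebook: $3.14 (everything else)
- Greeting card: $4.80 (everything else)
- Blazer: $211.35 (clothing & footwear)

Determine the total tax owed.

Pet grooming $49.27: personal services → 0% → $0.00
Spiral notebook $3.14: everything else → 4.75% → $0.14915
Greeting card $4.80: everything else → 4.75% → $0.228
Blazer $211.35: clothing & footwear → 8.75% + 2% surcharge = 10.75% → $22.720125
Unrounded tax sum = $23.097275 → $23.10

$23.10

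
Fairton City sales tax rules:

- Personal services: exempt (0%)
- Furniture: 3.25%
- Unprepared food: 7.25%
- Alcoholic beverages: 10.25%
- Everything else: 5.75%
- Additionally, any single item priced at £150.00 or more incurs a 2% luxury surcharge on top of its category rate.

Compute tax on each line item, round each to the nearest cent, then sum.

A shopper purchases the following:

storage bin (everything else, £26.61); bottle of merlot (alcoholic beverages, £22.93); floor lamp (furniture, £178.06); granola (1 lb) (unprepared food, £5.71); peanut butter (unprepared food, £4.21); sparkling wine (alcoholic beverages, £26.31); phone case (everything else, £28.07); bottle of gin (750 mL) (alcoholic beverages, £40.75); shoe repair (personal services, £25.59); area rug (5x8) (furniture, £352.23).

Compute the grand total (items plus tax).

£751.40

Storage bin £26.61: everything else → 5.75% → £1.53
Bottle of merlot £22.93: alcoholic beverages → 10.25% → £2.35
Floor lamp £178.06: furniture → 3.25% + 2% surcharge = 5.25% → £9.35
Granola (1 lb) £5.71: unprepared food → 7.25% → £0.41
Peanut butter £4.21: unprepared food → 7.25% → £0.31
Sparkling wine £26.31: alcoholic beverages → 10.25% → £2.70
Phone case £28.07: everything else → 5.75% → £1.61
Bottle of gin (750 mL) £40.75: alcoholic beverages → 10.25% → £4.18
Shoe repair £25.59: personal services → 0% → £0.00
Area rug (5x8) £352.23: furniture → 3.25% + 2% surcharge = 5.25% → £18.49
Subtotal = £710.47; tax = £40.93; total due = £751.40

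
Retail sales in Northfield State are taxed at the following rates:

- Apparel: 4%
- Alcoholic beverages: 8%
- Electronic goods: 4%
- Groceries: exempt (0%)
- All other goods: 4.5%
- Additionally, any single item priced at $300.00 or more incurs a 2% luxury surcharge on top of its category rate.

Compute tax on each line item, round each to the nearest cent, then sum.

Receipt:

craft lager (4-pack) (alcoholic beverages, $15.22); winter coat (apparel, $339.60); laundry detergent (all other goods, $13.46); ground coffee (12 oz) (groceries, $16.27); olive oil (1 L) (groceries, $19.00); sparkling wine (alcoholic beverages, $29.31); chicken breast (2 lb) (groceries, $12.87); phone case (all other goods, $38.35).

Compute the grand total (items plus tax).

Craft lager (4-pack) $15.22: alcoholic beverages → 8% → $1.22
Winter coat $339.60: apparel → 4% + 2% surcharge = 6% → $20.38
Laundry detergent $13.46: all other goods → 4.5% → $0.61
Ground coffee (12 oz) $16.27: groceries → 0% → $0.00
Olive oil (1 L) $19.00: groceries → 0% → $0.00
Sparkling wine $29.31: alcoholic beverages → 8% → $2.34
Chicken breast (2 lb) $12.87: groceries → 0% → $0.00
Phone case $38.35: all other goods → 4.5% → $1.73
Subtotal = $484.08; tax = $26.28; total due = $510.36

$510.36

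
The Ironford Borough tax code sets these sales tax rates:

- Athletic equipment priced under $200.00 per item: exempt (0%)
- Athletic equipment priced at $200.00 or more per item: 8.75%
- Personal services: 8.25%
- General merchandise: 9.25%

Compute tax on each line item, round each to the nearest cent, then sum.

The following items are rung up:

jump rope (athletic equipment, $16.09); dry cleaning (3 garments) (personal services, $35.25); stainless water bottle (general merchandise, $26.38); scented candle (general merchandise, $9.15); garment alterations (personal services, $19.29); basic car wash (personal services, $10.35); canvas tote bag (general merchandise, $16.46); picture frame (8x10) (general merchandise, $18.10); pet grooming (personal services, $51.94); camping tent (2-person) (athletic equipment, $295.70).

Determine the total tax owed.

Jump rope $16.09: athletic equipment, under $200.00 → 0% → $0.00
Dry cleaning (3 garments) $35.25: personal services → 8.25% → $2.91
Stainless water bottle $26.38: general merchandise → 9.25% → $2.44
Scented candle $9.15: general merchandise → 9.25% → $0.85
Garment alterations $19.29: personal services → 8.25% → $1.59
Basic car wash $10.35: personal services → 8.25% → $0.85
Canvas tote bag $16.46: general merchandise → 9.25% → $1.52
Picture frame (8x10) $18.10: general merchandise → 9.25% → $1.67
Pet grooming $51.94: personal services → 8.25% → $4.29
Camping tent (2-person) $295.70: athletic equipment, $200.00 or more → 8.75% → $25.87
Total tax = $2.91 + $2.44 + $0.85 + $1.59 + $0.85 + $1.52 + $1.67 + $4.29 + $25.87 = $41.99

$41.99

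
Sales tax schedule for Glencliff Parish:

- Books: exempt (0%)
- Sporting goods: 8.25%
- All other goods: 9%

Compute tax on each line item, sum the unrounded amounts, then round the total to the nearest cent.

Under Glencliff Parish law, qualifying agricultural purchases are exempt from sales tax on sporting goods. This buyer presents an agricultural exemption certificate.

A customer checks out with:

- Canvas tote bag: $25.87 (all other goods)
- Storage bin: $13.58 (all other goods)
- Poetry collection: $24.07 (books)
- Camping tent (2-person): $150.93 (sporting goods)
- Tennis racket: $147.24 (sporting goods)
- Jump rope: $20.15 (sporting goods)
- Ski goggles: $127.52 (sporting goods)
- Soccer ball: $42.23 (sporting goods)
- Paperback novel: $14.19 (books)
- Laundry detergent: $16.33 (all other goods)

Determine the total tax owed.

Canvas tote bag $25.87: all other goods → 9% → $2.3283
Storage bin $13.58: all other goods → 9% → $1.2222
Poetry collection $24.07: books → 0% → $0.00
Camping tent (2-person) $150.93: sporting goods, buyer-exempt → 0% → $0.00
Tennis racket $147.24: sporting goods, buyer-exempt → 0% → $0.00
Jump rope $20.15: sporting goods, buyer-exempt → 0% → $0.00
Ski goggles $127.52: sporting goods, buyer-exempt → 0% → $0.00
Soccer ball $42.23: sporting goods, buyer-exempt → 0% → $0.00
Paperback novel $14.19: books → 0% → $0.00
Laundry detergent $16.33: all other goods → 9% → $1.4697
Unrounded tax sum = $5.0202 → $5.02

$5.02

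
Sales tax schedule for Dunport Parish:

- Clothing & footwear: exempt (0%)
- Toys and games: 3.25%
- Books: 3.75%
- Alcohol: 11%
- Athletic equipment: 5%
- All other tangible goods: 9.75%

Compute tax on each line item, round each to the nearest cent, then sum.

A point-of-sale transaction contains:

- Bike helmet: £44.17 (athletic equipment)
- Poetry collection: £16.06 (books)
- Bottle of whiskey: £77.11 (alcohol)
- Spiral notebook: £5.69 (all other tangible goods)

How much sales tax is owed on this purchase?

Bike helmet £44.17: athletic equipment → 5% → £2.21
Poetry collection £16.06: books → 3.75% → £0.60
Bottle of whiskey £77.11: alcohol → 11% → £8.48
Spiral notebook £5.69: all other tangible goods → 9.75% → £0.55
Total tax = £2.21 + £0.60 + £8.48 + £0.55 = £11.84

£11.84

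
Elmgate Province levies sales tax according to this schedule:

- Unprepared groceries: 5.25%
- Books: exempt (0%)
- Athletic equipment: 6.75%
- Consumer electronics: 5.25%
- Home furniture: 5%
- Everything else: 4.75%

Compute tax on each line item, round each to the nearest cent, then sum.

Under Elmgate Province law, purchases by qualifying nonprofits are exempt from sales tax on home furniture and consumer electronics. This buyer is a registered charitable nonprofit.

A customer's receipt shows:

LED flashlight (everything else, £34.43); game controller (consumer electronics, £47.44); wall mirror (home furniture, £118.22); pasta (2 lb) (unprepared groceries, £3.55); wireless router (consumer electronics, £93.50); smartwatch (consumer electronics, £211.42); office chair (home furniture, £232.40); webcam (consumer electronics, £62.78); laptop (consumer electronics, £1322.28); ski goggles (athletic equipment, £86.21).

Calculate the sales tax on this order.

LED flashlight £34.43: everything else → 4.75% → £1.64
Game controller £47.44: consumer electronics, buyer-exempt → 0% → £0.00
Wall mirror £118.22: home furniture, buyer-exempt → 0% → £0.00
Pasta (2 lb) £3.55: unprepared groceries → 5.25% → £0.19
Wireless router £93.50: consumer electronics, buyer-exempt → 0% → £0.00
Smartwatch £211.42: consumer electronics, buyer-exempt → 0% → £0.00
Office chair £232.40: home furniture, buyer-exempt → 0% → £0.00
Webcam £62.78: consumer electronics, buyer-exempt → 0% → £0.00
Laptop £1322.28: consumer electronics, buyer-exempt → 0% → £0.00
Ski goggles £86.21: athletic equipment → 6.75% → £5.82
Total tax = £1.64 + £0.19 + £5.82 = £7.65

£7.65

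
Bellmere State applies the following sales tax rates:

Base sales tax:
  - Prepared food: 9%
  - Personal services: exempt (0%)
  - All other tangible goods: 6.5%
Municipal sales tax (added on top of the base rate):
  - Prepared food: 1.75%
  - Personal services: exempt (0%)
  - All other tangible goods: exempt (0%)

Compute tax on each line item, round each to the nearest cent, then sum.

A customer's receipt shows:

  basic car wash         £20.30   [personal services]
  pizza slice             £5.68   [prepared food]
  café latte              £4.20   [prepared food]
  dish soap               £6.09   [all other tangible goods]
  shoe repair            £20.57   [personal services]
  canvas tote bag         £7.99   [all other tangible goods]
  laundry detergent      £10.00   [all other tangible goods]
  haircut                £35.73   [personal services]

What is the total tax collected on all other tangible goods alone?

£1.57

Dish soap £6.09: all other tangible goods → 6.5% + 0% municipal = 6.5% → £0.40
Canvas tote bag £7.99: all other tangible goods → 6.5% + 0% municipal = 6.5% → £0.52
Laundry detergent £10.00: all other tangible goods → 6.5% + 0% municipal = 6.5% → £0.65
Tax on all other tangible goods = £0.40 + £0.52 + £0.65 = £1.57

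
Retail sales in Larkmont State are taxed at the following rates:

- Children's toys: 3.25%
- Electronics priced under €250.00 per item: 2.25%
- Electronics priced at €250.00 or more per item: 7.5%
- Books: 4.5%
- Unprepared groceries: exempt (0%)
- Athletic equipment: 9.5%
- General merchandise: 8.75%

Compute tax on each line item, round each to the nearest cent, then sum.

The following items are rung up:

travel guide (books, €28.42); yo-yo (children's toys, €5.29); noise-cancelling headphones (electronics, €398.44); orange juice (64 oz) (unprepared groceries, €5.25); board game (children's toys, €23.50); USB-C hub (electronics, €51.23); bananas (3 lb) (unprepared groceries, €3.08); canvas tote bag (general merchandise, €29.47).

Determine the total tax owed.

€35.82

Travel guide €28.42: books → 4.5% → €1.28
Yo-yo €5.29: children's toys → 3.25% → €0.17
Noise-cancelling headphones €398.44: electronics, €250.00 or more → 7.5% → €29.88
Orange juice (64 oz) €5.25: unprepared groceries → 0% → €0.00
Board game €23.50: children's toys → 3.25% → €0.76
USB-C hub €51.23: electronics, under €250.00 → 2.25% → €1.15
Bananas (3 lb) €3.08: unprepared groceries → 0% → €0.00
Canvas tote bag €29.47: general merchandise → 8.75% → €2.58
Total tax = €1.28 + €0.17 + €29.88 + €0.76 + €1.15 + €2.58 = €35.82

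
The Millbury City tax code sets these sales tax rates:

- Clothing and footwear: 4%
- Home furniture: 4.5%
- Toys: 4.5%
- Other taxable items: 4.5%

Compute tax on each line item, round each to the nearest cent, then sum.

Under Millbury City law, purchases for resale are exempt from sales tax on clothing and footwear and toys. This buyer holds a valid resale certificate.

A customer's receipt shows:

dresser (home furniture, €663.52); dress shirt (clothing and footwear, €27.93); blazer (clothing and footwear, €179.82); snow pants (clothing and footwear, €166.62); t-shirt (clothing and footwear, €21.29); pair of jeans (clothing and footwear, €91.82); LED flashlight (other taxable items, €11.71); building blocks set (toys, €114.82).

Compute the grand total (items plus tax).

€1307.92

Dresser €663.52: home furniture → 4.5% → €29.86
Dress shirt €27.93: clothing and footwear, buyer-exempt → 0% → €0.00
Blazer €179.82: clothing and footwear, buyer-exempt → 0% → €0.00
Snow pants €166.62: clothing and footwear, buyer-exempt → 0% → €0.00
T-shirt €21.29: clothing and footwear, buyer-exempt → 0% → €0.00
Pair of jeans €91.82: clothing and footwear, buyer-exempt → 0% → €0.00
LED flashlight €11.71: other taxable items → 4.5% → €0.53
Building blocks set €114.82: toys, buyer-exempt → 0% → €0.00
Subtotal = €1277.53; tax = €30.39; total due = €1307.92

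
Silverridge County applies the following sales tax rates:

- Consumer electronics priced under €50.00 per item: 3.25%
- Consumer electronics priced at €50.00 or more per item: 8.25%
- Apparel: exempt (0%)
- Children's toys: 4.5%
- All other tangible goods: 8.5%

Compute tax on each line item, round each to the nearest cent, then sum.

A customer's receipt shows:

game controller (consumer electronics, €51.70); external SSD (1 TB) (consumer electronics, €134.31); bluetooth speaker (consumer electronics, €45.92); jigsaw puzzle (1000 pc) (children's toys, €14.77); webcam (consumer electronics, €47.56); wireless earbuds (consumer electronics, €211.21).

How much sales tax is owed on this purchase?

€36.47

Game controller €51.70: consumer electronics, €50.00 or more → 8.25% → €4.27
External SSD (1 TB) €134.31: consumer electronics, €50.00 or more → 8.25% → €11.08
Bluetooth speaker €45.92: consumer electronics, under €50.00 → 3.25% → €1.49
Jigsaw puzzle (1000 pc) €14.77: children's toys → 4.5% → €0.66
Webcam €47.56: consumer electronics, under €50.00 → 3.25% → €1.55
Wireless earbuds €211.21: consumer electronics, €50.00 or more → 8.25% → €17.42
Total tax = €4.27 + €11.08 + €1.49 + €0.66 + €1.55 + €17.42 = €36.47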